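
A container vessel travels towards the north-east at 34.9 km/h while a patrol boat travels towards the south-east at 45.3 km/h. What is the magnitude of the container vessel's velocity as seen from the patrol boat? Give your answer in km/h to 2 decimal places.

Taking east as x and north as y: container vessel velocity = (24.678, 24.678) km/h; patrol boat velocity = (32.032, -32.032) km/h.
Velocity of container vessel relative to patrol boat = (24.678, 24.678) − (32.032, -32.032) = (-7.354, 56.710) km/h.
Magnitude = |(-7.354, 56.710)| = 57.185 km/h.

57.18 km/h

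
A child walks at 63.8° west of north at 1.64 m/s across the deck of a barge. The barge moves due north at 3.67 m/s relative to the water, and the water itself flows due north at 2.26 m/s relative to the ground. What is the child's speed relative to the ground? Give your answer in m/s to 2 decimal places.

In east/north components (m/s): child relative to barge = (-1.472, 0.724); barge relative to water = (0.000, 3.670); water relative to ground = (0.000, 2.260).
Sum = (-1.472, 6.654) m/s.
Speed = |(-1.472, 6.654)| = 6.815 m/s.

6.81 m/s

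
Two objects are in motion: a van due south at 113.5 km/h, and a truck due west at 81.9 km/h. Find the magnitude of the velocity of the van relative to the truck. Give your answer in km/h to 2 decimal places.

Taking east as x and north as y: van velocity = (0.000, -113.500) km/h; truck velocity = (-81.900, 0.000) km/h.
Velocity of van relative to truck = (0.000, -113.500) − (-81.900, 0.000) = (81.900, -113.500) km/h.
Magnitude = |(81.900, -113.500)| = 139.964 km/h.

139.96 km/h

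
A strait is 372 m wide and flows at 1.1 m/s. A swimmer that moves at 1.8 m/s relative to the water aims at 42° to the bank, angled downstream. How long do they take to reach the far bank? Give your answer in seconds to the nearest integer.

The component of the swimmer's velocity perpendicular to the bank is 1.8 × sin 42° = 1.204 m/s.
Only the cross-stream component determines the crossing time; the current contributes nothing perpendicular to the bank.
Time = 372 / 1.204 = 308.858 s.

309 s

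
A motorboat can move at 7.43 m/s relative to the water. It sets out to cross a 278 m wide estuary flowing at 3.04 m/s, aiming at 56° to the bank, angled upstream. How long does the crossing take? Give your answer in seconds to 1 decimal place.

45.1 s

The component of the motorboat's velocity perpendicular to the bank is 7.43 × sin 56° = 6.160 m/s.
The flow acts along the bank and has no component across it.
Time = 278 / 6.160 = 45.132 s.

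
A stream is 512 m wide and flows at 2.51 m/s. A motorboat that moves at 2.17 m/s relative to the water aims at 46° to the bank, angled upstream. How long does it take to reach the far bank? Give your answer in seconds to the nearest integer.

328 s

The component of the motorboat's velocity perpendicular to the bank is 2.17 × sin 46° = 1.561 m/s.
The current is parallel to the bank, so it does not affect the crossing time.
Time = 512 / 1.561 = 328.002 s.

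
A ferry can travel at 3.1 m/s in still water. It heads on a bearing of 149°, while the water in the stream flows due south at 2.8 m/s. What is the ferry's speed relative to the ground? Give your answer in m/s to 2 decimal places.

Taking east as x and north as y: velocity relative to the water = (1.597, -2.657) m/s; the water relative to ground = (0.000, -2.800) m/s.
Velocity relative to ground = (1.597, -2.657) + (0.000, -2.800) = (1.597, -5.457) m/s.
Speed = |(1.597, -5.457)| = 5.686 m/s.

5.69 m/s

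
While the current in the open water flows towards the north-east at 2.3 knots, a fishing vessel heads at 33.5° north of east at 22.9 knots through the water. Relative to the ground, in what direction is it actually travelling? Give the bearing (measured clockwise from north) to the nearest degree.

055°

Taking east as x and north as y: velocity relative to the water = (19.096, 12.639) knots; the water relative to ground = (1.626, 1.626) knots.
Velocity relative to ground = (19.096, 12.639) + (1.626, 1.626) = (20.722, 14.266) knots.
Bearing = atan2(20.72, 14.27) = 55.46° clockwise from north.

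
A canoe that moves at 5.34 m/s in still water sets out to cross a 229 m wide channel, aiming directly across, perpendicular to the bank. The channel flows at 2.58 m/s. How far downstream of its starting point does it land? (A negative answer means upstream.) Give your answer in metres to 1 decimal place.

110.6 m

Perpendicular speed = 5.340 m/s; crossing time = 229 / 5.340 = 42.884 s.
Net downstream speed = 2.580 m/s.
Drift = 2.580 × 42.884 = 110.640 m (downstream).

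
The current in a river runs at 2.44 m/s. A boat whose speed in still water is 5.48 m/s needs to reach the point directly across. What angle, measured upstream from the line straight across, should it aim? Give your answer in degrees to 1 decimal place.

26.4°

To cancel the current, the upstream component of the boat's velocity must equal the flow: 5.48 sin θ = 2.44.
sin θ = 2.44 / 5.48 = 0.4453.
θ = arcsin(0.4453) = 26.440°.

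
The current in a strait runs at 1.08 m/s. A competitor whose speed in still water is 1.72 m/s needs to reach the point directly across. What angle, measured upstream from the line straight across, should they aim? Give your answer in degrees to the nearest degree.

39°

To cancel the current, the upstream component of the competitor's velocity must equal the flow: 1.72 sin θ = 1.08.
sin θ = 1.08 / 1.72 = 0.6279.
θ = arcsin(0.6279) = 38.896°.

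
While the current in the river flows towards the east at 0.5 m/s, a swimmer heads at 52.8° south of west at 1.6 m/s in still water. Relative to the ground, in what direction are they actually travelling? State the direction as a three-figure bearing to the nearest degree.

200°

Taking east as x and north as y: velocity relative to the water = (-0.967, -1.274) m/s; the water relative to ground = (0.500, 0.000) m/s.
Velocity relative to ground = (-0.967, -1.274) + (0.500, 0.000) = (-0.467, -1.274) m/s.
Bearing = atan2(-0.47, -1.27) = 200.14° clockwise from north.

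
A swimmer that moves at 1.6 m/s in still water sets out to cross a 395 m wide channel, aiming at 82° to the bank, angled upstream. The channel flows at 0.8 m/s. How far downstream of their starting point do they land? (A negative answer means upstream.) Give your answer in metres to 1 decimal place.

Perpendicular speed = 1.584 m/s; crossing time = 395 / 1.584 = 249.301 s.
Net downstream speed = 0.577 m/s.
Drift = 0.577 × 249.301 = 143.927 m (downstream).

143.9 m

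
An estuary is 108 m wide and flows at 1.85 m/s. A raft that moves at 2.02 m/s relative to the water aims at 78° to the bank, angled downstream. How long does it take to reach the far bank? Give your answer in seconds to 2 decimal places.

54.66 s

The component of the raft's velocity perpendicular to the bank is 2.02 × sin 78° = 1.976 m/s.
The flow acts along the bank and has no component across it.
Time = 108 / 1.976 = 54.660 s.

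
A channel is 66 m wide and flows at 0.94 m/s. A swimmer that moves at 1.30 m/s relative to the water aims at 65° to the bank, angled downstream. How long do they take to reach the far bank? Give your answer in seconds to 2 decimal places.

56.02 s

The component of the swimmer's velocity perpendicular to the bank is 1.30 × sin 65° = 1.178 m/s.
Only the cross-stream component determines the crossing time; the current contributes nothing perpendicular to the bank.
Time = 66 / 1.178 = 56.018 s.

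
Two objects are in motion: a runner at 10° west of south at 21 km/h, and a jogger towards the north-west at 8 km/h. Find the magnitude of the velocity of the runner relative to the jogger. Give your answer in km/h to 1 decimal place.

Taking east as x and north as y: runner velocity = (-3.647, -20.681) km/h; jogger velocity = (-5.657, 5.657) km/h.
Velocity of runner relative to jogger = (-3.647, -20.681) − (-5.657, 5.657) = (2.010, -26.338) km/h.
Magnitude = |(2.010, -26.338)| = 26.414 km/h.

26.4 km/h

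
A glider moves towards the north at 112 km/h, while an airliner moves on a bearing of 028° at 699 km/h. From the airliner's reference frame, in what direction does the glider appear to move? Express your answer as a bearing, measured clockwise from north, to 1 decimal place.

213.0°

Taking east as x and north as y: glider velocity = (0.000, 112.000) km/h; airliner velocity = (328.161, 617.180) km/h.
Velocity of glider relative to airliner = (0.000, 112.000) − (328.161, 617.180) = (-328.161, -505.180) km/h.
Bearing = atan2(-328.16, -505.18) = 213.01° clockwise from north.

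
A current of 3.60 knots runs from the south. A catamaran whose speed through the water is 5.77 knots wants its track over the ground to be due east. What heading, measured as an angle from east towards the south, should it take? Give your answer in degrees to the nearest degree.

39°

The current pushes perpendicular to the desired track; the heading must have a component into the current equal to 3.60 knots: 5.77 sin θ = 3.60.
sin θ = 0.6239, so θ = 38.603°.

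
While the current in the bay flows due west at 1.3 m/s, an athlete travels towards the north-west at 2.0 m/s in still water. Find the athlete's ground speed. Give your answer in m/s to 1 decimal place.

Taking east as x and north as y: velocity relative to the water = (-1.414, 1.414) m/s; the water relative to ground = (-1.300, 0.000) m/s.
Velocity relative to ground = (-1.414, 1.414) + (-1.300, 0.000) = (-2.714, 1.414) m/s.
Speed = |(-2.714, 1.414)| = 3.061 m/s.

3.1 m/s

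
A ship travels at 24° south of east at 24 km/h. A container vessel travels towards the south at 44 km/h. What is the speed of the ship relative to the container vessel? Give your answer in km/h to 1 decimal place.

Taking east as x and north as y: ship velocity = (21.925, -9.762) km/h; container vessel velocity = (0.000, -44.000) km/h.
Velocity of ship relative to container vessel = (21.925, -9.762) − (0.000, -44.000) = (21.925, 34.238) km/h.
Magnitude = |(21.925, 34.238)| = 40.657 km/h.

40.7 km/h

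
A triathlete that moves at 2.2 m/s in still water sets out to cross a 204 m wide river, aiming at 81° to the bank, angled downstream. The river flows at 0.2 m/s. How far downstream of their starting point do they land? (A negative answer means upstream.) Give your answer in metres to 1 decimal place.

Perpendicular speed = 2.173 m/s; crossing time = 204 / 2.173 = 93.883 s.
Net downstream speed = 0.544 m/s.
Drift = 0.544 × 93.883 = 51.087 m (downstream).

51.1 m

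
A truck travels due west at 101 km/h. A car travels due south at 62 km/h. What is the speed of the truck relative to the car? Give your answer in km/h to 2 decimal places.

118.51 km/h

Taking east as x and north as y: truck velocity = (-101.000, 0.000) km/h; car velocity = (0.000, -62.000) km/h.
Velocity of truck relative to car = (-101.000, 0.000) − (0.000, -62.000) = (-101.000, 62.000) km/h.
Magnitude = |(-101.000, 62.000)| = 118.512 km/h.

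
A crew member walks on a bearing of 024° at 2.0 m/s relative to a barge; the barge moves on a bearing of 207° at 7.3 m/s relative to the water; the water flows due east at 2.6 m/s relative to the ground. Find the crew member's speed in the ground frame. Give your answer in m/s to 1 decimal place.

4.7 m/s

In east/north components (m/s): crew member relative to barge = (0.813, 1.827); barge relative to water = (-3.314, -6.504); water relative to ground = (2.600, 0.000).
Sum = (0.099, -4.677) m/s.
Speed = |(0.099, -4.677)| = 4.678 m/s.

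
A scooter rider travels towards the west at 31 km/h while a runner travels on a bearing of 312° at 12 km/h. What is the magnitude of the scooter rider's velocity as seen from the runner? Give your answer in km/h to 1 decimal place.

Taking east as x and north as y: scooter rider velocity = (-31.000, 0.000) km/h; runner velocity = (-8.918, 8.030) km/h.
Velocity of scooter rider relative to runner = (-31.000, 0.000) − (-8.918, 8.030) = (-22.082, -8.030) km/h.
Magnitude = |(-22.082, -8.030)| = 23.497 km/h.

23.5 km/h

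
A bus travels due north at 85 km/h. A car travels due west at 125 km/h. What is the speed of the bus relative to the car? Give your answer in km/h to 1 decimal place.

Taking east as x and north as y: bus velocity = (0.000, 85.000) km/h; car velocity = (-125.000, 0.000) km/h.
Velocity of bus relative to car = (0.000, 85.000) − (-125.000, 0.000) = (125.000, 85.000) km/h.
Magnitude = |(125.000, 85.000)| = 151.162 km/h.

151.2 km/h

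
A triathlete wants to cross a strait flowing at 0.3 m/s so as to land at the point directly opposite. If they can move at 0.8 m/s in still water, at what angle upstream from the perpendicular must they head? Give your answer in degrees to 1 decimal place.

22.0°

To cancel the current, the upstream component of the triathlete's velocity must equal the flow: 0.8 sin θ = 0.3.
sin θ = 0.3 / 0.8 = 0.3750.
θ = arcsin(0.3750) = 22.024°.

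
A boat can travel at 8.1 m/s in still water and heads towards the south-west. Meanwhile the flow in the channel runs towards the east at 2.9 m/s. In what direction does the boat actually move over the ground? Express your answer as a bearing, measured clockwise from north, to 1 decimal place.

206.3°

Taking east as x and north as y: velocity relative to the water = (-5.728, -5.728) m/s; the water relative to ground = (2.900, 0.000) m/s.
Velocity relative to ground = (-5.728, -5.728) + (2.900, 0.000) = (-2.828, -5.728) m/s.
Bearing = atan2(-2.83, -5.73) = 206.27° clockwise from north.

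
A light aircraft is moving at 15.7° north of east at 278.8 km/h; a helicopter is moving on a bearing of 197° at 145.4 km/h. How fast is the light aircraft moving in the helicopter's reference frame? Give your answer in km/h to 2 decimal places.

Taking east as x and north as y: light aircraft velocity = (268.398, 75.443) km/h; helicopter velocity = (-42.511, -139.047) km/h.
Velocity of light aircraft relative to helicopter = (268.398, 75.443) − (-42.511, -139.047) = (310.909, 214.490) km/h.
Magnitude = |(310.909, 214.490)| = 377.718 km/h.

377.72 km/h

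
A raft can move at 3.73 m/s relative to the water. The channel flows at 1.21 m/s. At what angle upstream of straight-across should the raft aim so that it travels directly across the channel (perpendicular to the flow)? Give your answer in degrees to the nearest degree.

19°

To cancel the current, the upstream component of the raft's velocity must equal the flow: 3.73 sin θ = 1.21.
sin θ = 1.21 / 3.73 = 0.3244.
θ = arcsin(0.3244) = 18.929°.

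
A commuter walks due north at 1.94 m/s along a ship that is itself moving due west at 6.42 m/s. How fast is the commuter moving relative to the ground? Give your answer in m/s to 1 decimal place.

6.7 m/s

Taking east as x and north as y: ship velocity = (-6.420, 0.000) m/s; commuter velocity relative to ship = (0.000, 1.940) m/s.
Velocity relative to ground = (-6.420, 0.000) + (0.000, 1.940) = (-6.420, 1.940) m/s.
Speed = |(-6.420, 1.940)| = 6.707 m/s.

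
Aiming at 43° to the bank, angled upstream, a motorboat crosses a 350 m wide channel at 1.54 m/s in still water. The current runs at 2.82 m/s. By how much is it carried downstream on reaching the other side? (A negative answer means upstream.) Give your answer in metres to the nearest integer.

Perpendicular speed = 1.050 m/s; crossing time = 350 / 1.050 = 333.245 s.
Net downstream speed = 1.694 m/s.
Drift = 1.694 × 333.245 = 564.423 m (downstream).

564 m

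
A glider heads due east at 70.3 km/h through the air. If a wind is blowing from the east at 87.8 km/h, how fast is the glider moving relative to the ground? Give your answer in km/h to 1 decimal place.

17.5 km/h

Taking east as x and north as y: velocity relative to the air = (70.300, 0.000) km/h; the air relative to ground = (-87.800, 0.000) km/h.
Velocity relative to ground = (70.300, 0.000) + (-87.800, 0.000) = (-17.500, 0.000) km/h.
Speed = |(-17.500, 0.000)| = 17.500 km/h.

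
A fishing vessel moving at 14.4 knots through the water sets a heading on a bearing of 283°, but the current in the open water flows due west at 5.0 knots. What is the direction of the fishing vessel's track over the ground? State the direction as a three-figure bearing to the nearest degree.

280°

Taking east as x and north as y: velocity relative to the water = (-14.031, 3.239) knots; the water relative to ground = (-5.000, 0.000) knots.
Velocity relative to ground = (-14.031, 3.239) + (-5.000, 0.000) = (-19.031, 3.239) knots.
Bearing = atan2(-19.03, 3.24) = 279.66° clockwise from north.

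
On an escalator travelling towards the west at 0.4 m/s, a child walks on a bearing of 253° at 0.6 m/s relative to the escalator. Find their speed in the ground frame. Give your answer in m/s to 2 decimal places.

0.99 m/s

Taking east as x and north as y: escalator velocity = (-0.400, 0.000) m/s; child velocity relative to escalator = (-0.574, -0.175) m/s.
Velocity relative to ground = (-0.400, 0.000) + (-0.574, -0.175) = (-0.974, -0.175) m/s.
Speed = |(-0.974, -0.175)| = 0.989 m/s.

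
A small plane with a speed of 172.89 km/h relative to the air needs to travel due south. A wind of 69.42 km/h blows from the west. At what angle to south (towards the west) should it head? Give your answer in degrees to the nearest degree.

24°

The wind pushes perpendicular to the desired track; the heading must have a component into the wind equal to 69.42 km/h: 172.89 sin θ = 69.42.
sin θ = 0.4015, so θ = 23.674°.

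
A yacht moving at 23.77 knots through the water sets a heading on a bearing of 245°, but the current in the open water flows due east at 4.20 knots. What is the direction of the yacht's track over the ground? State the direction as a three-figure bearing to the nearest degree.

240°

Taking east as x and north as y: velocity relative to the water = (-21.543, -10.046) knots; the water relative to ground = (4.200, 0.000) knots.
Velocity relative to ground = (-21.543, -10.046) + (4.200, 0.000) = (-17.343, -10.046) knots.
Bearing = atan2(-17.34, -10.05) = 239.92° clockwise from north.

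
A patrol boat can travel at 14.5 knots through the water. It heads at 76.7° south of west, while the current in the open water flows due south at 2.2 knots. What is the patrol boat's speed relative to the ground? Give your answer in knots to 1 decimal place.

16.6 knots

Taking east as x and north as y: velocity relative to the water = (-3.336, -14.111) knots; the water relative to ground = (0.000, -2.200) knots.
Velocity relative to ground = (-3.336, -14.111) + (0.000, -2.200) = (-3.336, -16.311) knots.
Speed = |(-3.336, -16.311)| = 16.649 knots.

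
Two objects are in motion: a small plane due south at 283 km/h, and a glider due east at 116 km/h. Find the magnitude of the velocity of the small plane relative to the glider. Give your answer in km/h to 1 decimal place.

Taking east as x and north as y: small plane velocity = (0.000, -283.000) km/h; glider velocity = (116.000, 0.000) km/h.
Velocity of small plane relative to glider = (0.000, -283.000) − (116.000, 0.000) = (-116.000, -283.000) km/h.
Magnitude = |(-116.000, -283.000)| = 305.851 km/h.

305.9 km/h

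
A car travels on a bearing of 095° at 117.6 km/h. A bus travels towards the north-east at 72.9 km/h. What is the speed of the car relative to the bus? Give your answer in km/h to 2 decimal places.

Taking east as x and north as y: car velocity = (117.152, -10.250) km/h; bus velocity = (51.548, 51.548) km/h.
Velocity of car relative to bus = (117.152, -10.250) − (51.548, 51.548) = (65.604, -61.798) km/h.
Magnitude = |(65.604, -61.798)| = 90.127 km/h.

90.13 km/h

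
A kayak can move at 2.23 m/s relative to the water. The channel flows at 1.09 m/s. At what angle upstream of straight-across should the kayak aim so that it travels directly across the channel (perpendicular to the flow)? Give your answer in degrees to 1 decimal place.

29.3°

To cancel the current, the upstream component of the kayak's velocity must equal the flow: 2.23 sin θ = 1.09.
sin θ = 1.09 / 2.23 = 0.4888.
θ = arcsin(0.4888) = 29.261°.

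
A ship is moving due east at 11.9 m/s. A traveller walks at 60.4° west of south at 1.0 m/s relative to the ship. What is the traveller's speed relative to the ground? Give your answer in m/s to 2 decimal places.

11.04 m/s

Taking east as x and north as y: ship velocity = (11.900, 0.000) m/s; traveller velocity relative to ship = (-0.869, -0.494) m/s.
Velocity relative to ground = (11.900, 0.000) + (-0.869, -0.494) = (11.031, -0.494) m/s.
Speed = |(11.031, -0.494)| = 11.042 m/s.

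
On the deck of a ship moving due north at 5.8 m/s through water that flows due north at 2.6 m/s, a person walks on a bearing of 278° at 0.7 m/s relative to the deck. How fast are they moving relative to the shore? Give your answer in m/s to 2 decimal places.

8.53 m/s

In east/north components (m/s): person relative to ship = (-0.693, 0.097); ship relative to water = (0.000, 5.800); water relative to ground = (0.000, 2.600).
Sum = (-0.693, 8.497) m/s.
Speed = |(-0.693, 8.497)| = 8.526 m/s.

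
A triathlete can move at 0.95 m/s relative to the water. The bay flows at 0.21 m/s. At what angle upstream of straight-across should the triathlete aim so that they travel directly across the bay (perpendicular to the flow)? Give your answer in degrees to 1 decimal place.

To cancel the current, the upstream component of the triathlete's velocity must equal the flow: 0.95 sin θ = 0.21.
sin θ = 0.21 / 0.95 = 0.2211.
θ = arcsin(0.2211) = 12.771°.

12.8°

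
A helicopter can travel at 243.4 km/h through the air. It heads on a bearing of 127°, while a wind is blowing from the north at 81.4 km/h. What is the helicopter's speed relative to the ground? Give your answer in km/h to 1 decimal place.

Taking east as x and north as y: velocity relative to the air = (194.388, -146.482) km/h; the air relative to ground = (0.000, -81.400) km/h.
Velocity relative to ground = (194.388, -146.482) + (0.000, -81.400) = (194.388, -227.882) km/h.
Speed = |(194.388, -227.882)| = 299.528 km/h.

299.5 km/h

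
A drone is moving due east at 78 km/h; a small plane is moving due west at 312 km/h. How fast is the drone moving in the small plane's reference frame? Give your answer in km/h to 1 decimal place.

390.0 km/h

Taking east as x and north as y: drone velocity = (78.000, 0.000) km/h; small plane velocity = (-312.000, 0.000) km/h.
Velocity of drone relative to small plane = (78.000, 0.000) − (-312.000, 0.000) = (390.000, 0.000) km/h.
Magnitude = |(390.000, 0.000)| = 390.000 km/h.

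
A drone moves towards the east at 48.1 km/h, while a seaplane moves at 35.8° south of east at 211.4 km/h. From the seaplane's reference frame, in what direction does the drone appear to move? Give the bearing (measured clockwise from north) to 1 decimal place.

315.1°

Taking east as x and north as y: drone velocity = (48.100, 0.000) km/h; seaplane velocity = (171.459, -123.660) km/h.
Velocity of drone relative to seaplane = (48.100, 0.000) − (171.459, -123.660) = (-123.359, 123.660) km/h.
Bearing = atan2(-123.36, 123.66) = 315.07° clockwise from north.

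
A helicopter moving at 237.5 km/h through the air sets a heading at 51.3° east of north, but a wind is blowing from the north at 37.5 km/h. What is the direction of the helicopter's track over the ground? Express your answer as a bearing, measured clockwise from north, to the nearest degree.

Taking east as x and north as y: velocity relative to the air = (185.352, 148.495) km/h; the air relative to ground = (0.000, -37.500) km/h.
Velocity relative to ground = (185.352, 148.495) + (0.000, -37.500) = (185.352, 110.995) km/h.
Bearing = atan2(185.35, 111.00) = 59.09° clockwise from north.

059°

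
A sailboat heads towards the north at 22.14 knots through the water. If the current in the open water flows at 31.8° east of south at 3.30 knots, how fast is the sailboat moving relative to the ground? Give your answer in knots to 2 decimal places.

Taking east as x and north as y: velocity relative to the water = (0.000, 22.140) knots; the water relative to ground = (1.739, -2.805) knots.
Velocity relative to ground = (0.000, 22.140) + (1.739, -2.805) = (1.739, 19.335) knots.
Speed = |(1.739, 19.335)| = 19.413 knots.

19.41 knots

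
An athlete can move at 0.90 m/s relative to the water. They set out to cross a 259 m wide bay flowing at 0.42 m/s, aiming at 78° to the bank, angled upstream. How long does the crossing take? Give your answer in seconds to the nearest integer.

294 s

The component of the athlete's velocity perpendicular to the bank is 0.90 × sin 78° = 0.880 m/s.
The current is parallel to the bank, so it does not affect the crossing time.
Time = 259 / 0.880 = 294.207 s.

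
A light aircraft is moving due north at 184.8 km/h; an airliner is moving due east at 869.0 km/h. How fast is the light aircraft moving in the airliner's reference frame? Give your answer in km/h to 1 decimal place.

888.4 km/h

Taking east as x and north as y: light aircraft velocity = (0.000, 184.800) km/h; airliner velocity = (869.000, 0.000) km/h.
Velocity of light aircraft relative to airliner = (0.000, 184.800) − (869.000, 0.000) = (-869.000, 184.800) km/h.
Magnitude = |(-869.000, 184.800)| = 888.432 km/h.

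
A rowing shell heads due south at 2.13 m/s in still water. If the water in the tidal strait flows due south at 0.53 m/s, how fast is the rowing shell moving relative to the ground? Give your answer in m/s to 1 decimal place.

Taking east as x and north as y: velocity relative to the water = (0.000, -2.130) m/s; the water relative to ground = (0.000, -0.530) m/s.
Velocity relative to ground = (0.000, -2.130) + (0.000, -0.530) = (0.000, -2.660) m/s.
Speed = |(0.000, -2.660)| = 2.660 m/s.

2.7 m/s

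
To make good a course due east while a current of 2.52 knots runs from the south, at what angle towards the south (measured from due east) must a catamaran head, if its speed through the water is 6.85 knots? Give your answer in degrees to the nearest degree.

The current pushes perpendicular to the desired track; the heading must have a component into the current equal to 2.52 knots: 6.85 sin θ = 2.52.
sin θ = 0.3679, so θ = 21.585°.

22°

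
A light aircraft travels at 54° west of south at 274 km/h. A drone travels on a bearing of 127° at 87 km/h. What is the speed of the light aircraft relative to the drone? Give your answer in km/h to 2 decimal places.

Taking east as x and north as y: light aircraft velocity = (-221.671, -161.053) km/h; drone velocity = (69.481, -52.358) km/h.
Velocity of light aircraft relative to drone = (-221.671, -161.053) − (69.481, -52.358) = (-291.152, -108.695) km/h.
Magnitude = |(-291.152, -108.695)| = 310.780 km/h.

310.78 km/h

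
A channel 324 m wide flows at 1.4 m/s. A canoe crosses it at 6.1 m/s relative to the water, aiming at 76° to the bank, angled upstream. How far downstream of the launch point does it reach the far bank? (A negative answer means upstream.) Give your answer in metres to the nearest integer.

Perpendicular speed = 5.919 m/s; crossing time = 324 / 5.919 = 54.741 s.
Net downstream speed = -0.076 m/s.
Drift = -0.076 × 54.741 = -4.145 m (upstream).

-4 m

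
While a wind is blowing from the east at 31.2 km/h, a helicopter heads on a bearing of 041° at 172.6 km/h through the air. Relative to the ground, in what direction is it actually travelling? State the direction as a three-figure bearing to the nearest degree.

Taking east as x and north as y: velocity relative to the air = (113.236, 130.263) km/h; the air relative to ground = (-31.200, 0.000) km/h.
Velocity relative to ground = (113.236, 130.263) + (-31.200, 0.000) = (82.036, 130.263) km/h.
Bearing = atan2(82.04, 130.26) = 32.20° clockwise from north.

032°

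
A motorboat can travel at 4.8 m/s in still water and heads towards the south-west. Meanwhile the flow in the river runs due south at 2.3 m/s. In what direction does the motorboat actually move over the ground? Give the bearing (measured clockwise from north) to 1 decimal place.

Taking east as x and north as y: velocity relative to the water = (-3.394, -3.394) m/s; the water relative to ground = (0.000, -2.300) m/s.
Velocity relative to ground = (-3.394, -3.394) + (0.000, -2.300) = (-3.394, -5.694) m/s.
Bearing = atan2(-3.39, -5.69) = 210.80° clockwise from north.

210.8°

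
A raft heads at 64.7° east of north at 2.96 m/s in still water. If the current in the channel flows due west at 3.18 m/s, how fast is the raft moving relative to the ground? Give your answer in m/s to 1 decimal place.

1.4 m/s

Taking east as x and north as y: velocity relative to the water = (2.676, 1.265) m/s; the water relative to ground = (-3.180, 0.000) m/s.
Velocity relative to ground = (2.676, 1.265) + (-3.180, 0.000) = (-0.504, 1.265) m/s.
Speed = |(-0.504, 1.265)| = 1.362 m/s.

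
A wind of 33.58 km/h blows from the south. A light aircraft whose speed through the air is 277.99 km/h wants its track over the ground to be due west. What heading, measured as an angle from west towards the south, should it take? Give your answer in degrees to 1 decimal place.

The wind pushes perpendicular to the desired track; the heading must have a component into the wind equal to 33.58 km/h: 277.99 sin θ = 33.58.
sin θ = 0.1208, so θ = 6.938°.

6.9°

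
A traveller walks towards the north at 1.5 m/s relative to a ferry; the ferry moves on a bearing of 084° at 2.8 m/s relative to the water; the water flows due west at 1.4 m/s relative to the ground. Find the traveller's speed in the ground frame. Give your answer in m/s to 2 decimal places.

2.27 m/s

In east/north components (m/s): traveller relative to ferry = (0.000, 1.500); ferry relative to water = (2.785, 0.293); water relative to ground = (-1.400, 0.000).
Sum = (1.385, 1.793) m/s.
Speed = |(1.385, 1.793)| = 2.265 m/s.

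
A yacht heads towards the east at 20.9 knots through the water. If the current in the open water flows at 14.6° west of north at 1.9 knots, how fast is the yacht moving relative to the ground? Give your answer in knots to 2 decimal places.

20.50 knots

Taking east as x and north as y: velocity relative to the water = (20.900, 0.000) knots; the water relative to ground = (-0.479, 1.839) knots.
Velocity relative to ground = (20.900, 0.000) + (-0.479, 1.839) = (20.421, 1.839) knots.
Speed = |(20.421, 1.839)| = 20.504 knots.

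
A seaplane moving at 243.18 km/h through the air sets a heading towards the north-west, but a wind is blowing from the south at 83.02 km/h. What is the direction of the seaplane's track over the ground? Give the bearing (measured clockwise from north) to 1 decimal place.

326.0°

Taking east as x and north as y: velocity relative to the air = (-171.954, 171.954) km/h; the air relative to ground = (0.000, 83.020) km/h.
Velocity relative to ground = (-171.954, 171.954) + (0.000, 83.020) = (-171.954, 254.974) km/h.
Bearing = atan2(-171.95, 254.97) = 326.00° clockwise from north.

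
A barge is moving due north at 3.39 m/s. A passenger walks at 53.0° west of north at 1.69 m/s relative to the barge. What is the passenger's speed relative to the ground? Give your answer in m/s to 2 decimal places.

4.61 m/s

Taking east as x and north as y: barge velocity = (0.000, 3.390) m/s; passenger velocity relative to barge = (-1.350, 1.017) m/s.
Velocity relative to ground = (0.000, 3.390) + (-1.350, 1.017) = (-1.350, 4.407) m/s.
Speed = |(-1.350, 4.407)| = 4.609 m/s.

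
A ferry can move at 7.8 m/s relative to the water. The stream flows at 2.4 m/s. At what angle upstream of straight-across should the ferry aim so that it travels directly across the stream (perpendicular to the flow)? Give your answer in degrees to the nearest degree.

18°

To cancel the current, the upstream component of the ferry's velocity must equal the flow: 7.8 sin θ = 2.4.
sin θ = 2.4 / 7.8 = 0.3077.
θ = arcsin(0.3077) = 17.920°.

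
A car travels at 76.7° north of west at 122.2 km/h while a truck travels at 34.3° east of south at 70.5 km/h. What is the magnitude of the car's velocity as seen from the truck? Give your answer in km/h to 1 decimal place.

Taking east as x and north as y: car velocity = (-28.112, 118.922) km/h; truck velocity = (39.729, -58.240) km/h.
Velocity of car relative to truck = (-28.112, 118.922) − (39.729, -58.240) = (-67.841, 177.162) km/h.
Magnitude = |(-67.841, 177.162)| = 189.707 km/h.

189.7 km/h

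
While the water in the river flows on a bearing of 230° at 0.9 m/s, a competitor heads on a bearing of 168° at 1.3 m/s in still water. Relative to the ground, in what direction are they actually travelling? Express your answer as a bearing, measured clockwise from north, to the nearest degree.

193°

Taking east as x and north as y: velocity relative to the water = (0.270, -1.272) m/s; the water relative to ground = (-0.689, -0.579) m/s.
Velocity relative to ground = (0.270, -1.272) + (-0.689, -0.579) = (-0.419, -1.850) m/s.
Bearing = atan2(-0.42, -1.85) = 192.77° clockwise from north.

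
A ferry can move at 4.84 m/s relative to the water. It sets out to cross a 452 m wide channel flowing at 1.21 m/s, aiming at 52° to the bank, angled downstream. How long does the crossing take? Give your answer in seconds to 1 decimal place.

The component of the ferry's velocity perpendicular to the bank is 4.84 × sin 52° = 3.814 m/s.
Only the cross-stream component determines the crossing time; the current contributes nothing perpendicular to the bank.
Time = 452 / 3.814 = 118.512 s.

118.5 s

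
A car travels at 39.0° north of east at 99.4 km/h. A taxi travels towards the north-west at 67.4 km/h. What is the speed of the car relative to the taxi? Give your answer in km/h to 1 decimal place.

Taking east as x and north as y: car velocity = (77.248, 62.554) km/h; taxi velocity = (-47.659, 47.659) km/h.
Velocity of car relative to taxi = (77.248, 62.554) − (-47.659, 47.659) = (124.907, 14.895) km/h.
Magnitude = |(124.907, 14.895)| = 125.792 km/h.

125.8 km/h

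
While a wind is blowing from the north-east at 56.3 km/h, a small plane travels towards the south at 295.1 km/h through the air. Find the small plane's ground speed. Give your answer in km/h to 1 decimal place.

337.3 km/h

Taking east as x and north as y: velocity relative to the air = (0.000, -295.100) km/h; the air relative to ground = (-39.810, -39.810) km/h.
Velocity relative to ground = (0.000, -295.100) + (-39.810, -39.810) = (-39.810, -334.910) km/h.
Speed = |(-39.810, -334.910)| = 337.268 km/h.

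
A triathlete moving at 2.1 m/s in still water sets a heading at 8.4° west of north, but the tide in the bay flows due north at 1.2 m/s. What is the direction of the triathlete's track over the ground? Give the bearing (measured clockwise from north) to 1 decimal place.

Taking east as x and north as y: velocity relative to the water = (-0.307, 2.077) m/s; the water relative to ground = (0.000, 1.200) m/s.
Velocity relative to ground = (-0.307, 2.077) + (0.000, 1.200) = (-0.307, 3.277) m/s.
Bearing = atan2(-0.31, 3.28) = 354.65° clockwise from north.

354.7°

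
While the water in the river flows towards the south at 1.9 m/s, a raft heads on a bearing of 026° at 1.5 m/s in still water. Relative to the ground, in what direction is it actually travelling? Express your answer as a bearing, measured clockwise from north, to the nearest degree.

130°

Taking east as x and north as y: velocity relative to the water = (0.658, 1.348) m/s; the water relative to ground = (0.000, -1.900) m/s.
Velocity relative to ground = (0.658, 1.348) + (0.000, -1.900) = (0.658, -0.552) m/s.
Bearing = atan2(0.66, -0.55) = 130.00° clockwise from north.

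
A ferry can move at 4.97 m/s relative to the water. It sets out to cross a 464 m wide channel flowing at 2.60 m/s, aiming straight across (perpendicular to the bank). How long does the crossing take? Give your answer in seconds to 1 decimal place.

93.4 s

The component of the ferry's velocity perpendicular to the bank is 4.97 m/s.
The current is parallel to the bank, so it does not affect the crossing time.
Time = 464 / 4.970 = 93.360 s.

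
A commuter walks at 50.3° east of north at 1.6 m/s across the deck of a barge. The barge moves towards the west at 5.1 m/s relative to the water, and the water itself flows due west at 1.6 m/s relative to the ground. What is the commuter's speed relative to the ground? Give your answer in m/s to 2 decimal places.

In east/north components (m/s): commuter relative to barge = (1.231, 1.022); barge relative to water = (-5.100, 0.000); water relative to ground = (-1.600, 0.000).
Sum = (-5.469, 1.022) m/s.
Speed = |(-5.469, 1.022)| = 5.564 m/s.

5.56 m/s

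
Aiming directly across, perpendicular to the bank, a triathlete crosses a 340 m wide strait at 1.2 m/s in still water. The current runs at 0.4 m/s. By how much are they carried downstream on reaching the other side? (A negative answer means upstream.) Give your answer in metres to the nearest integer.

113 m

Perpendicular speed = 1.200 m/s; crossing time = 340 / 1.200 = 283.333 s.
Net downstream speed = 0.400 m/s.
Drift = 0.400 × 283.333 = 113.333 m (downstream).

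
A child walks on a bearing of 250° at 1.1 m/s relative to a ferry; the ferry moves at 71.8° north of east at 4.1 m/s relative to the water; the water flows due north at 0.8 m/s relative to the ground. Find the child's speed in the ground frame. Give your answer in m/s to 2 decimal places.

4.33 m/s

In east/north components (m/s): child relative to ferry = (-1.034, -0.376); ferry relative to water = (1.281, 3.895); water relative to ground = (0.000, 0.800).
Sum = (0.247, 4.319) m/s.
Speed = |(0.247, 4.319)| = 4.326 m/s.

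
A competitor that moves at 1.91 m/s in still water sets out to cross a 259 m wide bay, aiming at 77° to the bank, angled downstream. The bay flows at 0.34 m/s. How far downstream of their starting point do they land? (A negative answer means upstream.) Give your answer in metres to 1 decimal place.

107.1 m

Perpendicular speed = 1.861 m/s; crossing time = 259 / 1.861 = 139.169 s.
Net downstream speed = 0.770 m/s.
Drift = 0.770 × 139.169 = 107.112 m (downstream).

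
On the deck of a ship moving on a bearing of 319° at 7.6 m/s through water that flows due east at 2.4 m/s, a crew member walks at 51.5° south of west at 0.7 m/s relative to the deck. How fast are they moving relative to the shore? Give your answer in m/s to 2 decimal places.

6.00 m/s

In east/north components (m/s): crew member relative to ship = (-0.436, -0.548); ship relative to water = (-4.986, 5.736); water relative to ground = (2.400, 0.000).
Sum = (-3.022, 5.188) m/s.
Speed = |(-3.022, 5.188)| = 6.004 m/s.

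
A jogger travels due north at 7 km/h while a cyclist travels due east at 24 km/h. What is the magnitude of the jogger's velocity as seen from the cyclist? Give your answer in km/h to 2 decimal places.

Taking east as x and north as y: jogger velocity = (0.000, 7.000) km/h; cyclist velocity = (24.000, 0.000) km/h.
Velocity of jogger relative to cyclist = (0.000, 7.000) − (24.000, 0.000) = (-24.000, 7.000) km/h.
Magnitude = |(-24.000, 7.000)| = 25.000 km/h.

25.00 km/h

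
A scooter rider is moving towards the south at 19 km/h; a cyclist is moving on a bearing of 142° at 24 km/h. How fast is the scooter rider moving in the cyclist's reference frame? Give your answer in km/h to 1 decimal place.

14.8 km/h

Taking east as x and north as y: scooter rider velocity = (0.000, -19.000) km/h; cyclist velocity = (14.776, -18.912) km/h.
Velocity of scooter rider relative to cyclist = (0.000, -19.000) − (14.776, -18.912) = (-14.776, -0.088) km/h.
Magnitude = |(-14.776, -0.088)| = 14.776 km/h.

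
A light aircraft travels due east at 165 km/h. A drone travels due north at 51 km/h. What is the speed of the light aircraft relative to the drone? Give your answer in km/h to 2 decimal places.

172.70 km/h

Taking east as x and north as y: light aircraft velocity = (165.000, 0.000) km/h; drone velocity = (0.000, 51.000) km/h.
Velocity of light aircraft relative to drone = (165.000, 0.000) − (0.000, 51.000) = (165.000, -51.000) km/h.
Magnitude = |(165.000, -51.000)| = 172.702 km/h.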